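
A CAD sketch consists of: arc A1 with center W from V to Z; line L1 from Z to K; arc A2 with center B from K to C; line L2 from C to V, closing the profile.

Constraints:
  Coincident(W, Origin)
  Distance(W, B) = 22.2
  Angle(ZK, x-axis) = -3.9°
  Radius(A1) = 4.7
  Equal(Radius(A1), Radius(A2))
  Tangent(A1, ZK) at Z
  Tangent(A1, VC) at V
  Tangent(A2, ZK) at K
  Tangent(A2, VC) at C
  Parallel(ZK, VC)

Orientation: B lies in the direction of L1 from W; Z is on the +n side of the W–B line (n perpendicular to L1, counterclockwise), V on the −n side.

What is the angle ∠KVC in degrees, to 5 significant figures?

22.949°

Tangency of A1 to both parallel lines with radius 4.7 puts Z and V at W ± 4.7·n: Z = (0.31967, 4.6891), V = (-0.31967, -4.6891). Equal radii place K and C the same way about B: K = B + 4.7·n = (22.468, 3.1792), C = B − 4.7·n = (21.829, -6.1991). Then cos ∠KVC = VK·VC / (|VK||VC|), giving 22.949°.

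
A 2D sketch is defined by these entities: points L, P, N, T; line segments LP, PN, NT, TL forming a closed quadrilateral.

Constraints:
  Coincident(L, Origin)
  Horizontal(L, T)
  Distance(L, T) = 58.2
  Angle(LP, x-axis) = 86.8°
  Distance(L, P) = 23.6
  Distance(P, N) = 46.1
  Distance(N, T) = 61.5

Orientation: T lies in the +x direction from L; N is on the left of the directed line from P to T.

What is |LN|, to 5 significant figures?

65.687

Checks: |PN| = 46.10 ✓; |NT| = 61.50 ✓.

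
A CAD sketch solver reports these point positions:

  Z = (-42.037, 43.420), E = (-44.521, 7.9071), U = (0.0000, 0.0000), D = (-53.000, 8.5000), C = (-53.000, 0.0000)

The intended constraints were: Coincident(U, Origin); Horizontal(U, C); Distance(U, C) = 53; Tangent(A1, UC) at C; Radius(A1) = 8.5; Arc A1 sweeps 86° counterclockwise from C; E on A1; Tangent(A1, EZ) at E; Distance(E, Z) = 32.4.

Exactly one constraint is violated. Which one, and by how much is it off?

Distance(E, Z) = 32.4 — off by 3.20.

U = (0.00, 0.00) ✓; U.y = 0.00, C.y = 0.00 ✓; |UC| = 53.00 ✓; ∠(DC, CU) = 90.00° ✓; |DC| = 8.500 ✓; bearing(D→E) − bearing(D→C) = 86.00° ✓; |DE| = 8.500 ✓; ∠(DE, EZ) = 90.00° ✓; |EZ| = 35.60 ✗.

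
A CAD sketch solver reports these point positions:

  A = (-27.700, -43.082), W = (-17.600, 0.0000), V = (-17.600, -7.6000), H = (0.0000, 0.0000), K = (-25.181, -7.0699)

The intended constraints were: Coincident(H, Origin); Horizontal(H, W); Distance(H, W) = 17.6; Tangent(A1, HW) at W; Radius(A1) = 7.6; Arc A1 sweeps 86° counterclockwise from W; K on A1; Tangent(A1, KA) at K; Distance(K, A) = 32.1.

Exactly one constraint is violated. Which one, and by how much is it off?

Distance(K, A) = 32.1 — off by 4.00.

H = (0.00, 0.00) ✓; H.y = 0.00, W.y = 0.00 ✓; |HW| = 17.60 ✓; ∠(VW, WH) = 90.00° ✓; |VW| = 7.600 ✓; bearing(V→K) − bearing(V→W) = 86.00° ✓; |VK| = 7.600 ✓; ∠(VK, KA) = 90.00° ✓; |KA| = 36.10 ✗.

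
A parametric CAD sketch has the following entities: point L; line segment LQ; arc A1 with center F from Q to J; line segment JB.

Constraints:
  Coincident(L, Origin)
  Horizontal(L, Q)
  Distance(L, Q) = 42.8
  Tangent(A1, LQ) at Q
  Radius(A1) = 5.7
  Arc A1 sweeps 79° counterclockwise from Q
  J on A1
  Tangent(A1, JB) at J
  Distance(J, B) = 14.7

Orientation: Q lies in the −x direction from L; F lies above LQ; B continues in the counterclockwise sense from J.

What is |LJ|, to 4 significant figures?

37.49

L is at the origin; LQ is horizontal with |LQ| = 42.8 and Q on the −x side, so Q = (-42.80, 0.000). Tangency of A1 to LQ means the radius FQ is perpendicular to LQ, so F = Q + (0, 5.7) = (-42.80, 5.700). On A1, Q sits at bearing -90° from F; a 79° counterclockwise sweep puts J at bearing -11°, so J = F + 5.7·(cos -11°, sin -11°) = (-37.20, 4.612). Then |LJ| = |J − L| = 37.49.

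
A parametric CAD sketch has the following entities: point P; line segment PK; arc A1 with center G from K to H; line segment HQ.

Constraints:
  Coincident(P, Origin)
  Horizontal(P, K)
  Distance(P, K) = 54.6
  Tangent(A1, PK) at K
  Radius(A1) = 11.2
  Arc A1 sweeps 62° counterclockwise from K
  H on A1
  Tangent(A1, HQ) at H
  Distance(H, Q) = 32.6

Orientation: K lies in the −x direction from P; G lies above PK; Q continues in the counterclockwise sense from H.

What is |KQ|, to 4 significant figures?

42.90

On A1, K sits at bearing -90° from G; a 62° counterclockwise sweep puts H at bearing -28°, so H = G + 11.2·(cos -28°, sin -28°) = (-44.71, 5.942). Since A1 is tangent to HQ there, GH ⟂ HQ, so HQ runs along (−sin -28°, cos -28°); with |HQ| = 32.6, Q = (-29.41, 34.73). Then |KQ| = |Q − K| = 42.90.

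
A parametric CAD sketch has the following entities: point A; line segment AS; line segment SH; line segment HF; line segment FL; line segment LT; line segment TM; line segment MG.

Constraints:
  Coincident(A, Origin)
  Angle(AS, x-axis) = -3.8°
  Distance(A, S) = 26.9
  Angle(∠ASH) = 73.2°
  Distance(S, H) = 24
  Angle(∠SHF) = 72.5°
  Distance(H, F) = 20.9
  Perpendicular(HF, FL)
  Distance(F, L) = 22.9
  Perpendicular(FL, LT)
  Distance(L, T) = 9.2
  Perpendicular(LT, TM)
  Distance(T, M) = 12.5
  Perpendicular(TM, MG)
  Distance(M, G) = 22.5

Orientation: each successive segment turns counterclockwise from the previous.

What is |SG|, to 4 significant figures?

29.73

A is at the origin; AS runs at -3.8° with length 26.9, so S = (26.84, -1.783). ∠ASH = 73.2° gives SH at 103.0° from the x-axis; with |SH| = 24.0, H = (21.44, 21.60). ∠SHF = 72.5° gives HF at -149.5° from the x-axis; with |HF| = 20.9, F = (3.434, 10.99). HF is perpendicular to FL, so FL runs at -59.50°; with |FL| = 22.9, L = (15.06, -8.737). The perpendicularity gives LT at right angles to FL, so LT runs at 30.50°; with |LT| = 9.2, T = (22.98, -4.067). LT is perpendicular to TM, so TM runs at 120.5°; with |TM| = 12.5, M = (16.64, 6.703). The perpendicularity gives MG at right angles to TM, so MG runs at -149.5°; with |MG| = 22.5, G = (-2.747, -4.717). Then |SG| = |G − S| = 29.73.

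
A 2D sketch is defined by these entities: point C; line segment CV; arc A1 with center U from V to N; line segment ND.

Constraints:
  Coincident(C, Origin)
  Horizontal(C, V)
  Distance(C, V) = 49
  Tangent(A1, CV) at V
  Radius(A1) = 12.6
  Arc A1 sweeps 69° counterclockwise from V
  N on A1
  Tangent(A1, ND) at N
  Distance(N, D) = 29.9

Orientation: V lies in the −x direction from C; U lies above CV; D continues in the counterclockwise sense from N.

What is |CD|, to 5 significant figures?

44.714

C is at the origin; C and V share the same y with |CV| = 49.0 and V on the −x side, so V = (-49.000, 0.0000). A1 meets CV tangentially, so UV is at right angles to CV, so U = V + (0, 12.6) = (-49.000, 12.600). On A1, V sits at bearing -90° from U; a 69° counterclockwise sweep puts N at bearing -21°, so N = U + 12.6·(cos -21°, sin -21°) = (-37.237, 8.0846). A1 meets ND tangentially, so UN is at right angles to ND, so ND runs along (−sin -21°, cos -21°); with |ND| = 29.9, D = (-26.522, 35.999). Then |CD| = |D − C| = 44.714.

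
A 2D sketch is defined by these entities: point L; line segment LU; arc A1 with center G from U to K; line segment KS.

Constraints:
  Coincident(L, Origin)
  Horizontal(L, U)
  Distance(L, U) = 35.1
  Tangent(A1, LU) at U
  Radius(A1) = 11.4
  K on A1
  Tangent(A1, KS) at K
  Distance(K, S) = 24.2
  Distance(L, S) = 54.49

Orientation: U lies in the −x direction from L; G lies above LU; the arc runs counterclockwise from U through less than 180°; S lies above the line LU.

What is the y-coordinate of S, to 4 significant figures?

37.83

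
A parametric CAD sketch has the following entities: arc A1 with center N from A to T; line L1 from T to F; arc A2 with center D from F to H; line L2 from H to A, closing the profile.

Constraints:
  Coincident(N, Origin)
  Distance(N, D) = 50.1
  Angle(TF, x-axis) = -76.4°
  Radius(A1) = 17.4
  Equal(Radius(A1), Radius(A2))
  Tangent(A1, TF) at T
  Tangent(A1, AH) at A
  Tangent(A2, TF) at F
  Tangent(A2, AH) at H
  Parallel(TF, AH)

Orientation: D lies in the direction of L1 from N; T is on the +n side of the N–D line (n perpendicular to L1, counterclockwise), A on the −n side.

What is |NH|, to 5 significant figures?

53.036

Tangency of A1 to both parallel lines with radius 17.4 puts T and A at N ± 17.4·n: T = (16.912, 4.0915), A = (-16.912, -4.0915). Equal radii place F and H the same way about D: F = D + 17.4·n = (28.693, -44.604), H = D − 17.4·n = (-5.1315, -52.787). Then |NH| = |H − N| = 53.036.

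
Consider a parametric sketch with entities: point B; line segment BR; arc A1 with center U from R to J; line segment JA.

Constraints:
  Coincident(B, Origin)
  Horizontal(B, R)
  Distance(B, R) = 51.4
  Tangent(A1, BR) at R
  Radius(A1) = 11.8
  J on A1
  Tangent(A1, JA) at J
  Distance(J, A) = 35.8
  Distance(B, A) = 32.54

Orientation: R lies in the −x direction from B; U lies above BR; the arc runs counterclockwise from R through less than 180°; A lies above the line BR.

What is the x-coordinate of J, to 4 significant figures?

-43.34

Checks: ∠(UR, RB) = 90.00° ✓; |UR| = 11.80 ✓; |UJ| = 11.80 ✓; ∠(UJ, JA) = 90.00° ✓; |JA| = 35.80 ✓; |BA| = 32.54 ✓.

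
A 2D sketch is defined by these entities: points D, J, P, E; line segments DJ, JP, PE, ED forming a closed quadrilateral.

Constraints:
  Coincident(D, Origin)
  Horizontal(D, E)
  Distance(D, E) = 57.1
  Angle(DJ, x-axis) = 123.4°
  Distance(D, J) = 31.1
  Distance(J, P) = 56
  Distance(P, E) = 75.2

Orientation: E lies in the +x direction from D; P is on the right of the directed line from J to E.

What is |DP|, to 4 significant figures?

32.10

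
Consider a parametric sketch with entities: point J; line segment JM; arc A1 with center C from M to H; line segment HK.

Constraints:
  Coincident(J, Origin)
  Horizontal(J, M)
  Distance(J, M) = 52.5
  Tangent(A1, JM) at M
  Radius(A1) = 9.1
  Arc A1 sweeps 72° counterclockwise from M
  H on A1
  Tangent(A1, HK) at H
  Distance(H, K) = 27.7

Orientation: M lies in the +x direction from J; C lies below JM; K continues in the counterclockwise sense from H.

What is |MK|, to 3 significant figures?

36.9

J is at the origin; JM is horizontal with |JM| = 52.5 and M on the +x side, so M = (52.5, 0.00). Tangency of A1 to JM means the radius CM is perpendicular to JM, so C = M + (0, -9.1) = (52.5, -9.10). On A1, M sits at bearing 90° from C; a 72° counterclockwise sweep puts H at bearing 162°, so H = C + 9.1·(cos 162°, sin 162°) = (43.8, -6.29). Tangency of A1 to HK means the radius CH is perpendicular to HK, so HK runs along (−sin 162°, cos 162°); with |HK| = 27.7, K = (35.3, -32.6). Then |MK| = |K − M| = 36.9.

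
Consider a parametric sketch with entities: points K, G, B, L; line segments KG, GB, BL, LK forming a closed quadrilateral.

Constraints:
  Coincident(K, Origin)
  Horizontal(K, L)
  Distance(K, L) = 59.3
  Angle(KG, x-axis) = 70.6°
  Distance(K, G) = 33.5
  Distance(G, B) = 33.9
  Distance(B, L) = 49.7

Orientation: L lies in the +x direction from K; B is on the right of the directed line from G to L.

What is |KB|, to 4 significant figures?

9.915

Checks: |GB| = 33.90 ✓; |BL| = 49.70 ✓.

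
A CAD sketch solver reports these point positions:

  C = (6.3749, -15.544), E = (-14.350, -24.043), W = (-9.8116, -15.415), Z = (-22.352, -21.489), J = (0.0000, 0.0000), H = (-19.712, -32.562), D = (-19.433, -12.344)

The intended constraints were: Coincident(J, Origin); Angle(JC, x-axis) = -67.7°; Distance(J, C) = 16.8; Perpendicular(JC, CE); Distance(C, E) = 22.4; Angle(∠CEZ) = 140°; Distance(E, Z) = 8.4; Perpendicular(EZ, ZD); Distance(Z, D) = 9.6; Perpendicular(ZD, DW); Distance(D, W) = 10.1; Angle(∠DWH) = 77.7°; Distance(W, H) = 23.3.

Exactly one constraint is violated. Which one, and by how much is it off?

Distance(W, H) = 23.3 — off by 3.50.

J = (0.00, 0.00) ✓; JC at -67.70° ✓; |JC| = 16.80 ✓; ∠(JC, CE) = 90.00° ✓; |CE| = 22.40 ✓; ∠CEZ = 140.0° ✓; |EZ| = 8.400 ✓; ∠(EZ, ZD) = 90.00° ✓; |ZD| = 9.600 ✓; ∠(ZD, DW) = 90.00° ✓; |DW| = 10.10 ✓; ∠DWH = 77.70° ✓; |WH| = 19.80 ✗.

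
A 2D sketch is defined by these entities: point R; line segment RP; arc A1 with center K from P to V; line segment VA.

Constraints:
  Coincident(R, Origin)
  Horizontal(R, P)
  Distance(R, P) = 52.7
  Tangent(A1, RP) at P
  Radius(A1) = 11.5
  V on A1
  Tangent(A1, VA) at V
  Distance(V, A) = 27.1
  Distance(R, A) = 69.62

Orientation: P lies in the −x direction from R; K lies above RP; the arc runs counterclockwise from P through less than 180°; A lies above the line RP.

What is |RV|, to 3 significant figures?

46.2

R is at the origin; R and P share the same y with |RP| = 52.7 and P on the −x side, so P = (-52.7, 0.00). A1 meets RP tangentially, so KP is at right angles to RP, so K = P + (0, 11.5) = (-52.7, 11.5). Since KV ⟂ VA (tangency), |KA| = √(11.5² + 27.1²) = 29.4 regardless of where V sits on A1. So A lies on both circle(R, 69.62) and circle(K, 29.4); the above-RP intersection is A = (-56.5, 40.7). V is the foot of the tangent from A: V = (-42.8, 17.3).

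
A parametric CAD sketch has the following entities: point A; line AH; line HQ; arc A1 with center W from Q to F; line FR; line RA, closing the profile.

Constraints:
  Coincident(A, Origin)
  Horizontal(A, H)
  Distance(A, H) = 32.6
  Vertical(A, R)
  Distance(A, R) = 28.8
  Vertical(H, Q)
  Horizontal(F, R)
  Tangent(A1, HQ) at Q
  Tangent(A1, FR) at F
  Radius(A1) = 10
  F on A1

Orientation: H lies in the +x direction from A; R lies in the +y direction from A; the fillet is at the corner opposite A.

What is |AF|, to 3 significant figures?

36.6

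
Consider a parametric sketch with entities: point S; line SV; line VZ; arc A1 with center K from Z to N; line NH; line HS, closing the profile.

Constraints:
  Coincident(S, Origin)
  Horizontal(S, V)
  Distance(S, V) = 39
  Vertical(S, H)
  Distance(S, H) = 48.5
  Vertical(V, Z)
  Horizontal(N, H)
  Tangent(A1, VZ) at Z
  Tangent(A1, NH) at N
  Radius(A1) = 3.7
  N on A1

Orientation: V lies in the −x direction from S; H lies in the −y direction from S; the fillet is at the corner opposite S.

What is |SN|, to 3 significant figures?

60.0

S is at the origin; SV is horizontal with |SV| = 39.0 and V on the −x side, so V = (-39.0, 0.00). S and H share the same x with |SH| = 48.5 and H on the −y side, so H = (0.00, -48.5). The virtual corner opposite S is at (-39.0, -48.5). The tangent condition forces KZ to be normal to VZ and A1 meets NH tangentially, so KN is at right angles to NH, with radius 3.7, so the center K sits 3.7 in from both sides at K = (-35.3, -44.8). That places the tangent points at Z = (-39.0, -44.8) on VZ and N = (-35.3, -48.5) on NH. Then |SN| = |N − S| = 60.0.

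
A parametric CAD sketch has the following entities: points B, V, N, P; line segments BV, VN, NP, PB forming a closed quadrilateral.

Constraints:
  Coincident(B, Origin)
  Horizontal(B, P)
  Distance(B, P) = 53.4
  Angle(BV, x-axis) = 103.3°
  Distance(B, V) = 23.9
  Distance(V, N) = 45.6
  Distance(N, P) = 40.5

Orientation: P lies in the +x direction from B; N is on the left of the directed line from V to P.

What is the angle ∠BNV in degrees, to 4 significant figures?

26.59°

Checks: |VN| = 45.60 ✓; |NP| = 40.50 ✓.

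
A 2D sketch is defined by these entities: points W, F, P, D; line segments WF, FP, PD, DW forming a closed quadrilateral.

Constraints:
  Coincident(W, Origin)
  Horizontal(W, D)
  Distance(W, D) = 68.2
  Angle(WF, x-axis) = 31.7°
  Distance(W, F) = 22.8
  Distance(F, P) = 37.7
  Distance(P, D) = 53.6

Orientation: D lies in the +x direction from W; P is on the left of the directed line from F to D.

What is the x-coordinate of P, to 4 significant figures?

38.39

W is at the origin; WD is horizontal with |WD| = 68.2 and D in +x, so D = (68.2, 0). WF runs at 31.7° with |WF| = 22.8, so F = (19.40, 11.98). P is determined by |FP| = 37.7 and |PD| = 53.6 together: it lies at the intersection of circle(F, 37.7) and circle(D, 53.6). With |FD| = 50.25, the foot of the radical line on FD is 10.68 from F and the perpendicular offset is √(37.7² − 10.68²) = 36.16. Taking the left-of-FD solution: P = (38.39, 44.55).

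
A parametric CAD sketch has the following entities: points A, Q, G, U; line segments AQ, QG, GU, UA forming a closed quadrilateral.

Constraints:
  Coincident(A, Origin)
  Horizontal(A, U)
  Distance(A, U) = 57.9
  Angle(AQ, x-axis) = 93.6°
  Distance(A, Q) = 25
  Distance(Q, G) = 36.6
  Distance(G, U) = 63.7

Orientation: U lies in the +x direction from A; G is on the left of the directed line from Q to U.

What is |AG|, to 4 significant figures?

57.25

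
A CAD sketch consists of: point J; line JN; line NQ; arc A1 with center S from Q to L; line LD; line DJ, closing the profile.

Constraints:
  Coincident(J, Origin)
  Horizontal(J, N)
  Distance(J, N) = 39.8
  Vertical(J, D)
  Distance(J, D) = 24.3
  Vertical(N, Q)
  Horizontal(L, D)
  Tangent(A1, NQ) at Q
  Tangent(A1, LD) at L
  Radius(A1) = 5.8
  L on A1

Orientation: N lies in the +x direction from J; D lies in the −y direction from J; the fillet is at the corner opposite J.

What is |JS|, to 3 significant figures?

38.7

J is at the origin; JN is horizontal with |JN| = 39.8 and N on the +x side, so N = (39.8, 0.00). JD is vertical with |JD| = 24.3 and D on the −y side, so D = (0.00, -24.3). The virtual corner opposite J is at (39.8, -24.3). The tangent condition forces SQ to be normal to NQ and A1 meets LD tangentially, so SL is at right angles to LD, with radius 5.8, so the center S sits 5.8 in from both sides at S = (34.0, -18.5). Then |JS| = |S − J| = 38.7.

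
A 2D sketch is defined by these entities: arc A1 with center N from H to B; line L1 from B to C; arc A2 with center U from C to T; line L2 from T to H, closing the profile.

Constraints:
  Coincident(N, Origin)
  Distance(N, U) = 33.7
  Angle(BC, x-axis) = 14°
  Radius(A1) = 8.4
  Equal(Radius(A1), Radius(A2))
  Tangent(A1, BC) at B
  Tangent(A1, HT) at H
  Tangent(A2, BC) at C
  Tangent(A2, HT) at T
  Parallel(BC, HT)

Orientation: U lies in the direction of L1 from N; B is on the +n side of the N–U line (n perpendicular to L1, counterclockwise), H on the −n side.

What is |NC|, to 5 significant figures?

34.731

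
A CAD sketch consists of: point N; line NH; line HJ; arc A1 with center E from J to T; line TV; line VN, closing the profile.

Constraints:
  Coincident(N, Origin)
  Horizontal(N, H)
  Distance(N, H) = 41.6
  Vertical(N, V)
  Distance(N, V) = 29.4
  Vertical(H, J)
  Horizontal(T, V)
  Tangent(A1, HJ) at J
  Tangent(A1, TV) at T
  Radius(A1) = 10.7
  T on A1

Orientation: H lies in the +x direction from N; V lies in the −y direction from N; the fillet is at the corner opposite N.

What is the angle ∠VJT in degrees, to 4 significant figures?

30.58°

The virtual corner opposite N is at (41.60, -29.40). Since A1 is tangent to HJ there, EJ ⟂ HJ and since A1 is tangent to TV there, ET ⟂ TV, with radius 10.7, so the center E sits 10.7 in from both sides at E = (30.90, -18.70). That places the tangent points at J = (41.60, -18.70) on HJ and T = (30.90, -29.40) on TV. Then cos ∠VJT = JV·JT / (|JV||JT|), giving 30.58°.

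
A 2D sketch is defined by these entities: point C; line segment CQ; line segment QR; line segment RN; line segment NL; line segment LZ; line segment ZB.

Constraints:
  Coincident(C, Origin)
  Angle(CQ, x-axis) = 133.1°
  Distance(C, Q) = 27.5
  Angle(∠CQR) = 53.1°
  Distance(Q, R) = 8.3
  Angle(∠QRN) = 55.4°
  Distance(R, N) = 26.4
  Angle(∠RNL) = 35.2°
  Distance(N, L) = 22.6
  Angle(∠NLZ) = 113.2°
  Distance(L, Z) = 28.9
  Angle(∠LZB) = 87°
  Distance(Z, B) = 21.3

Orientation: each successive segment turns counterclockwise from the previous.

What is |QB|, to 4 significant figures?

28.07

C is at the origin; CQ runs at 133.1° with length 27.5, so Q = (-18.79, 20.08). ∠CQR = 53.1° gives QR at -100.0° from the x-axis; with |QR| = 8.3, R = (-20.23, 11.91). ∠QRN = 55.4° gives RN at 24.60° from the x-axis; with |RN| = 26.4, N = (3.773, 22.90). ∠RNL = 35.2° gives NL at 169.4° from the x-axis; with |NL| = 22.6, L = (-18.44, 27.05). ∠NLZ = 113.2° gives LZ at -123.8° from the x-axis; with |LZ| = 28.9, Z = (-34.52, 3.037). ∠LZB = 87.0° gives ZB at -30.80° from the x-axis; with |ZB| = 21.3, B = (-16.22, -7.869). Then |QB| = |B − Q| = 28.07.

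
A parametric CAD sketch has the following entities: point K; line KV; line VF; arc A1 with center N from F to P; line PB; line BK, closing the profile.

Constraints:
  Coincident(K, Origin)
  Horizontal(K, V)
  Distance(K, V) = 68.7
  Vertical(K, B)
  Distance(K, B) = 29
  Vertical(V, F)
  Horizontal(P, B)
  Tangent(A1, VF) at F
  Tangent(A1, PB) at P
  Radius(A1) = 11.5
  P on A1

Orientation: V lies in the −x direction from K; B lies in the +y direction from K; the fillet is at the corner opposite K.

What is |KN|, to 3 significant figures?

59.8

K is at the origin; KV is horizontal with |KV| = 68.7 and V on the −x side, so V = (-68.7, 0.00). K and B share the same x with |KB| = 29.0 and B on the +y side, so B = (0.00, 29.0). The virtual corner opposite K is at (-68.7, 29.0). The tangent condition forces NF to be normal to VF and since A1 is tangent to PB there, NP ⟂ PB, with radius 11.5, so the center N sits 11.5 in from both sides at N = (-57.2, 17.5). Then |KN| = |N − K| = 59.8.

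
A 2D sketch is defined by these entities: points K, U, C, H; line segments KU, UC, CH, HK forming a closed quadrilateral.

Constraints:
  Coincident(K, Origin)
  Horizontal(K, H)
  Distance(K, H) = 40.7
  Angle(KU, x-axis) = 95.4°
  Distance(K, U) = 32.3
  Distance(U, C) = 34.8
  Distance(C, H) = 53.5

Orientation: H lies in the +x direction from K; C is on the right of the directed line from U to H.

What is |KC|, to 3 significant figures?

12.8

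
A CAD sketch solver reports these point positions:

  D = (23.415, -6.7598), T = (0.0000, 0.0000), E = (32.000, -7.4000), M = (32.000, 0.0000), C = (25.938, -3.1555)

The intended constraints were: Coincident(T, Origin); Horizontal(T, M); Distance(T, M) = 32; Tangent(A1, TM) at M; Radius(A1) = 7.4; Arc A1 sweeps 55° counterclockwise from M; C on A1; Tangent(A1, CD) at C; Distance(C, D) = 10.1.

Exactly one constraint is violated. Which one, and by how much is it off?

Distance(C, D) = 10.1 — off by 5.70.

T = (0.00, 0.00) ✓; T.y = 0.00, M.y = 0.00 ✓; |TM| = 32.00 ✓; ∠(EM, MT) = 90.00° ✓; |EM| = 7.400 ✓; bearing(E→C) − bearing(E→M) = 55.00° ✓; |EC| = 7.400 ✓; ∠(EC, CD) = 89.99° ✓; |CD| = 4.400 ✗.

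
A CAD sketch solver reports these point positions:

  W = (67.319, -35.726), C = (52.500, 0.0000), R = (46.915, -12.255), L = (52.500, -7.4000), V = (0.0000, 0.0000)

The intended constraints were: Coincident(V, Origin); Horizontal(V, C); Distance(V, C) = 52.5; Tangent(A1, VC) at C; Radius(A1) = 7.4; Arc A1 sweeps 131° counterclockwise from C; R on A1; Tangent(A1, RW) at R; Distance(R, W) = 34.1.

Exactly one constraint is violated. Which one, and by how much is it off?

Distance(R, W) = 34.1 — off by 3.00.

V = (0.00, 0.00) ✓; V.y = 0.00, C.y = 0.00 ✓; |VC| = 52.50 ✓; ∠(LC, CV) = 90.00° ✓; |LC| = 7.400 ✓; bearing(L→R) − bearing(L→C) = 131.0° ✓; |LR| = 7.400 ✓; ∠(LR, RW) = 90.00° ✓; |RW| = 31.10 ✗.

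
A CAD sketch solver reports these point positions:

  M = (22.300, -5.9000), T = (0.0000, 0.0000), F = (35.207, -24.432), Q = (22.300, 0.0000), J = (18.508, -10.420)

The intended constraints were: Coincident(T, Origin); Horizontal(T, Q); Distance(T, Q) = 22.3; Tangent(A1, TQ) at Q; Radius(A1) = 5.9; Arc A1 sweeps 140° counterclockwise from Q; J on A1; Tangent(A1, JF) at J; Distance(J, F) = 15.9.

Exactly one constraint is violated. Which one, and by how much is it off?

Distance(J, F) = 15.9 — off by 5.90.

T = (0.00, 0.00) ✓; T.y = 0.00, Q.y = 0.00 ✓; |TQ| = 22.30 ✓; ∠(MQ, QT) = 90.00° ✓; |MQ| = 5.900 ✓; bearing(M→J) − bearing(M→Q) = 140.0° ✓; |MJ| = 5.900 ✓; ∠(MJ, JF) = 90.01° ✓; |JF| = 21.80 ✗.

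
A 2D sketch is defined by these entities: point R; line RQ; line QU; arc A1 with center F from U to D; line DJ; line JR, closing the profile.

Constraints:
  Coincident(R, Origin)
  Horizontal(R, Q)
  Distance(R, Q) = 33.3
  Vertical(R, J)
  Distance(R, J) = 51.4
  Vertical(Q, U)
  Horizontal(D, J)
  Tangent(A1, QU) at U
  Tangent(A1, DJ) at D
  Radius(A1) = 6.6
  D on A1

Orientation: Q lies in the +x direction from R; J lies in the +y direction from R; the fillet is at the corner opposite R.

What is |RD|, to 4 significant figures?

57.92

R is at the origin; R and Q share the same y with |RQ| = 33.3 and Q on the +x side, so Q = (33.30, 0.000). RJ is vertical with |RJ| = 51.4 and J on the +y side, so J = (0.000, 51.40). The virtual corner opposite R is at (33.30, 51.40). Since A1 is tangent to QU there, FU ⟂ QU and the tangent condition forces FD to be normal to DJ, with radius 6.6, so the center F sits 6.6 in from both sides at F = (26.70, 44.80). That places the tangent points at U = (33.30, 44.80) on QU and D = (26.70, 51.40) on DJ. Then |RD| = |D − R| = 57.92.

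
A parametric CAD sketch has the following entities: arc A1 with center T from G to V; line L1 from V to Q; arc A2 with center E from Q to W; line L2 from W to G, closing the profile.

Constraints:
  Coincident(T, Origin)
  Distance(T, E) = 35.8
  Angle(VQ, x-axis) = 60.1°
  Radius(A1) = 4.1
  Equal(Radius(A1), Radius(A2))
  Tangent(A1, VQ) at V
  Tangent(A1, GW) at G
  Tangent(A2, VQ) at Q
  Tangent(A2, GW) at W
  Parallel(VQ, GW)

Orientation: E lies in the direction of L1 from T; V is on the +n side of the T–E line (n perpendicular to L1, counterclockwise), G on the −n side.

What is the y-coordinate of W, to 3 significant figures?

29.0

Tangency of A1 to both parallel lines with radius 4.1 puts V and G at T ± 4.1·n: V = (-3.55, 2.04), G = (3.55, -2.04). Equal radii place Q and W the same way about E: Q = E + 4.1·n = (14.3, 33.1), W = E − 4.1·n = (21.4, 29.0). So W.y = 29.0.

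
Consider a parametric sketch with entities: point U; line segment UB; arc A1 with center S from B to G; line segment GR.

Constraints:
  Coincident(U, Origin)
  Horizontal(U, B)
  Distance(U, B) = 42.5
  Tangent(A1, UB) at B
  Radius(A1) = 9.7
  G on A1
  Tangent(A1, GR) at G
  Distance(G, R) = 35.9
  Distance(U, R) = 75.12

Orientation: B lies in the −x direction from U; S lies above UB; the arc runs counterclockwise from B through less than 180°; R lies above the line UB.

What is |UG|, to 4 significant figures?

39.94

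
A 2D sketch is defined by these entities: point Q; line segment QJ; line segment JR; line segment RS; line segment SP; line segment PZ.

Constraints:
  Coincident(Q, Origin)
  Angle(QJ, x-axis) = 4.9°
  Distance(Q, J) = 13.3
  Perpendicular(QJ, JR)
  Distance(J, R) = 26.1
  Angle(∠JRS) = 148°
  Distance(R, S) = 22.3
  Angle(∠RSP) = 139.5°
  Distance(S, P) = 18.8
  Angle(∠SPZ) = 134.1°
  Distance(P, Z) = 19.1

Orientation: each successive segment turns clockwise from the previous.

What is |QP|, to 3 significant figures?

53.3

Q is at the origin; QJ runs at 4.9° with length 13.3, so J = (13.3, 1.14). QJ ⟂ JR, so JR runs at -85.1°; with |JR| = 26.1, R = (15.5, -24.9). ∠JRS = 148.0° gives RS at -117° from the x-axis; with |RS| = 22.3, S = (5.32, -44.7). ∠RSP = 139.5° gives SP at -158° from the x-axis; with |SP| = 18.8, P = (-12.1, -51.9). Then |QP| = |P − Q| = 53.3.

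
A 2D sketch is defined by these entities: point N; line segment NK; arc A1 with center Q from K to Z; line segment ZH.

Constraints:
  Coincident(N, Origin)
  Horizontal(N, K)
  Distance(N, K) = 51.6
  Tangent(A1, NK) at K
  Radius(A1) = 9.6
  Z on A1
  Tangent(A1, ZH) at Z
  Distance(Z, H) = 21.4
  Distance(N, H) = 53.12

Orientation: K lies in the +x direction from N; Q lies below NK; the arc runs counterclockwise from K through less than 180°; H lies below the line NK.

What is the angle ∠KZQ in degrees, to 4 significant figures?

43.85°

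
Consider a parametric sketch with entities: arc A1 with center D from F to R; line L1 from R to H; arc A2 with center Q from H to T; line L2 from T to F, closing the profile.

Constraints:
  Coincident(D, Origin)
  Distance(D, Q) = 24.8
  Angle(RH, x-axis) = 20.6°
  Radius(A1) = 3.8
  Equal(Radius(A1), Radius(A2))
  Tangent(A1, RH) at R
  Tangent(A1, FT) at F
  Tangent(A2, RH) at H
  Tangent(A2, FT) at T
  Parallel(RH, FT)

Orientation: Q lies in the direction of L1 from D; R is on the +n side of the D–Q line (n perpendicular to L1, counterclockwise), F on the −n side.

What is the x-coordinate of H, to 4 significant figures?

21.88

The slot axis is L1's direction at 20.6°, so u = (cos 20.6°, sin 20.6°) = (0.9361, 0.3518) and n = (−sin 20.6°, cos 20.6°) = (-0.3518, 0.9361). D is at the origin and Q lies 24.8 along u from D, so Q = 24.8·u = (23.21, 8.726). Tangency of A1 to both parallel lines with radius 3.8 puts R and F at D ± 3.8·n: R = (-1.337, 3.557), F = (1.337, -3.557). Equal radii place H and T the same way about Q: H = Q + 3.8·n = (21.88, 12.28), T = Q − 3.8·n = (24.55, 5.169). So H.x = 21.88.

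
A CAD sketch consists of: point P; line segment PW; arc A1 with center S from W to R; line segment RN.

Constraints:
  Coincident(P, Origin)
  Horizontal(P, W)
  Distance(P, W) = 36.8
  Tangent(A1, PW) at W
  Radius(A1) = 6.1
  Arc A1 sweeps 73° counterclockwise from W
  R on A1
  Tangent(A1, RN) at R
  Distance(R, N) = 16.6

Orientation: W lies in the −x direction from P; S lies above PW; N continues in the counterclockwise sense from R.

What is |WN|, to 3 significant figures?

22.8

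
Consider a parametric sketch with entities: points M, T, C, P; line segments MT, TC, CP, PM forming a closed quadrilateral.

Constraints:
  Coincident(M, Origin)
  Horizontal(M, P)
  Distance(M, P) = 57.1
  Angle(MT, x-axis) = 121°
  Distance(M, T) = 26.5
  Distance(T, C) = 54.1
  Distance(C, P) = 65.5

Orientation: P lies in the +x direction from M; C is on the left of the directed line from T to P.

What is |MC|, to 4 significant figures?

64.26

M is at the origin; M and P share the same y with |MP| = 57.1 and P in +x, so P = (57.1, 0). MT runs at 121.0° with |MT| = 26.5, so T = (-13.65, 22.71). C is determined by |TC| = 54.1 and |CP| = 65.5 together: it lies at the intersection of circle(T, 54.1) and circle(P, 65.5). With |TP| = 74.31, the foot of the radical line on TP is 27.98 from T and the perpendicular offset is √(54.1² − 27.98²) = 46.30. Taking the left-of-TP solution: C = (27.15, 58.25).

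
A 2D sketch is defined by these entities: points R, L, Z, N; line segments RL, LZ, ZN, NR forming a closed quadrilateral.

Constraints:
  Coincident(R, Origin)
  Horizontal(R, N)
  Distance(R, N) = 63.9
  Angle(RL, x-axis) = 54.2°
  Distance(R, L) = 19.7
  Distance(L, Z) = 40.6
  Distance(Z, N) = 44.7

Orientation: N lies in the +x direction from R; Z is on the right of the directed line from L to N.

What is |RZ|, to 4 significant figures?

33.59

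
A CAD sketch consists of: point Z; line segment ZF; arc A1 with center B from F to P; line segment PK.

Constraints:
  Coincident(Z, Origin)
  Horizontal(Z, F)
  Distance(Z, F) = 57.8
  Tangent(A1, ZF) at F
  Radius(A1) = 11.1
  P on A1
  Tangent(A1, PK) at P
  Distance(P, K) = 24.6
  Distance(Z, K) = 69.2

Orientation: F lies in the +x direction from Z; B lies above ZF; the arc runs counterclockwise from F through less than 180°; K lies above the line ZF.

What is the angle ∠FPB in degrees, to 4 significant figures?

32.83°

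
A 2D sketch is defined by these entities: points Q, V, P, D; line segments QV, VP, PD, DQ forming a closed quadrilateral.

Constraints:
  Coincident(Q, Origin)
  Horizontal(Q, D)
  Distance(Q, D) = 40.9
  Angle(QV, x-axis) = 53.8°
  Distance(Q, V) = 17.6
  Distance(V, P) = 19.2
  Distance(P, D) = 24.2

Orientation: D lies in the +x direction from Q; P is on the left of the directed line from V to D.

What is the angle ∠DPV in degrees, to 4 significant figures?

101.0°

Checks: |VP| = 19.20 ✓; |PD| = 24.20 ✓.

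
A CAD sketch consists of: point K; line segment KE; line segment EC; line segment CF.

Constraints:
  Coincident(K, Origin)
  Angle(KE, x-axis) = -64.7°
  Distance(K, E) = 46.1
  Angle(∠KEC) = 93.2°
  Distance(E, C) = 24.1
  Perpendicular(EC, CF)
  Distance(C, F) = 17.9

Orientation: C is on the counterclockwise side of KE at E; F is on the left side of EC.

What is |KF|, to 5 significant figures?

38.764

K is at the origin; KE runs at -64.7° with length 46.1, so E = 46.1·(cos -64.7°, sin -64.7°) = (19.701, -41.678). ∠KEC = 93.2°, so EC runs at -64.7° + (180° − 93.2°) = 22.100° from the x-axis; with |EC| = 24.1, C = E + 24.1·(cos 22.100°, sin 22.100°) = (42.031, -32.611). EC ⟂ CF; with |CF| = 17.9 on the left of EC, F = C + 17.9·(-0.37622, 0.92653) = (35.296, -16.026). Then |KF| = |F − K| = 38.764.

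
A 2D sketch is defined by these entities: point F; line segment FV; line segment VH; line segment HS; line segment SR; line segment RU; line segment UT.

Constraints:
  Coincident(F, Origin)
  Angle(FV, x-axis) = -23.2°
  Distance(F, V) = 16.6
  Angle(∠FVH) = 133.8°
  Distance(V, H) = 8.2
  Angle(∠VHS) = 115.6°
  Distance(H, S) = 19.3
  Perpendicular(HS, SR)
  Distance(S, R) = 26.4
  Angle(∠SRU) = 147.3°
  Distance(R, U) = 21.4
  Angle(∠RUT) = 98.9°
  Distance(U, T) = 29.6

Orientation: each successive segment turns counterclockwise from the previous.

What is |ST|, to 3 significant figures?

50.5

F is at the origin; FV runs at -23.2° with length 16.6, so V = (15.3, -6.54). ∠FVH = 133.8° gives VH at 23.0° from the x-axis; with |VH| = 8.2, H = (22.8, -3.34). ∠VHS = 115.6° gives HS at 87.4° from the x-axis; with |HS| = 19.3, S = (23.7, 15.9). HS ⟂ SR, so SR runs at 177°; with |SR| = 26.4, R = (-2.69, 17.1). ∠SRU = 147.3° gives RU at -150° from the x-axis; with |RU| = 21.4, U = (-21.2, 6.41). ∠RUT = 98.9° gives UT at -68.8° from the x-axis; with |UT| = 29.6, T = (-10.5, -21.2). Then |ST| = |T − S| = 50.5.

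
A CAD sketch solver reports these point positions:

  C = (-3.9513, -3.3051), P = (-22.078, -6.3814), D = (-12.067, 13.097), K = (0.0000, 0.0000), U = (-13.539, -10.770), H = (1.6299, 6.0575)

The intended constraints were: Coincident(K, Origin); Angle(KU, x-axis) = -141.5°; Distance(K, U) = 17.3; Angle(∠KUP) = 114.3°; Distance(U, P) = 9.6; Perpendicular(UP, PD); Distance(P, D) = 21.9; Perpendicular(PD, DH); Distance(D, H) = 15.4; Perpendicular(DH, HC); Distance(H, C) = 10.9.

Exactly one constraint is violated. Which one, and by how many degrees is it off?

Perpendicular(DH, HC) — off by 3.60°.

K = (0.00, 0.00) ✓; KU at -141.5° ✓; |KU| = 17.30 ✓; ∠KUP = 114.3° ✓; |UP| = 9.601 ✓; ∠(UP, PD) = 90.00° ✓; |PD| = 21.90 ✓; ∠(PD, DH) = 90.00° ✓; |DH| = 15.40 ✓; ∠(DH, HC) = 93.60° ✗; |HC| = 10.90 ✓.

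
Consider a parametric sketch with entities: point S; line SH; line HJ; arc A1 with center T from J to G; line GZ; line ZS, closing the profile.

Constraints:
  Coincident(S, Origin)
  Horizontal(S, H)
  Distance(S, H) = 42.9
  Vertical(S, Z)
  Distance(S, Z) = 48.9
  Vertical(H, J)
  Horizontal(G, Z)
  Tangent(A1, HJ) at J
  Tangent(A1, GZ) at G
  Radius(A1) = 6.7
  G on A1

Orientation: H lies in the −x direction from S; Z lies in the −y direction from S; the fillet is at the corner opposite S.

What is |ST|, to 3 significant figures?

55.6

S is at the origin; S and H share the same y with |SH| = 42.9 and H on the −x side, so H = (-42.9, 0.00). S and Z share the same x with |SZ| = 48.9 and Z on the −y side, so Z = (0.00, -48.9). The virtual corner opposite S is at (-42.9, -48.9). The tangent condition forces TJ to be normal to HJ and tangency of A1 to GZ means the radius TG is perpendicular to GZ, with radius 6.7, so the center T sits 6.7 in from both sides at T = (-36.2, -42.2). Then |ST| = |T − S| = 55.6.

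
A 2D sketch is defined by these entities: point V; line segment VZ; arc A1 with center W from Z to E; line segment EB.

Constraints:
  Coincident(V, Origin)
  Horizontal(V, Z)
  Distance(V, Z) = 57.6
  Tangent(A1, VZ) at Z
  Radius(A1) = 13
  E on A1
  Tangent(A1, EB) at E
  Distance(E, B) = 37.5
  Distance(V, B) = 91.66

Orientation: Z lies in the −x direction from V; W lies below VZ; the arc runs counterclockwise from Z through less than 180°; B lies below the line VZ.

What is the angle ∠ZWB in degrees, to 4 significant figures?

147.3°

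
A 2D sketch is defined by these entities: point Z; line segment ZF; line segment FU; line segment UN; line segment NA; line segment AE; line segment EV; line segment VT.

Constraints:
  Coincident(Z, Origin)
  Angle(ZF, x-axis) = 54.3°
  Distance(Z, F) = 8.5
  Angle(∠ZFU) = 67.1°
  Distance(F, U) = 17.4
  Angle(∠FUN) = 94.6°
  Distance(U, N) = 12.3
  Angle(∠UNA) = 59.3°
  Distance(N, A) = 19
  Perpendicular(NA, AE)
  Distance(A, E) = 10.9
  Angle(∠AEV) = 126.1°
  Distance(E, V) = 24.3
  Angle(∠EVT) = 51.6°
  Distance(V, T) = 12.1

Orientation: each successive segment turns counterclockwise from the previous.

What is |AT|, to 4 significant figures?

23.22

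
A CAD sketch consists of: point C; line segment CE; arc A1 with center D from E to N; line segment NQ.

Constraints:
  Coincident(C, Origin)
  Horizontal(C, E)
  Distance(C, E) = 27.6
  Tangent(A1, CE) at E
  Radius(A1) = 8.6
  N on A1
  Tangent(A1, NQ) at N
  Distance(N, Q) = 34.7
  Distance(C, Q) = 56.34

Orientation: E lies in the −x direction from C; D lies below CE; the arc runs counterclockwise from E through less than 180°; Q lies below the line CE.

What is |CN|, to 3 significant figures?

37.2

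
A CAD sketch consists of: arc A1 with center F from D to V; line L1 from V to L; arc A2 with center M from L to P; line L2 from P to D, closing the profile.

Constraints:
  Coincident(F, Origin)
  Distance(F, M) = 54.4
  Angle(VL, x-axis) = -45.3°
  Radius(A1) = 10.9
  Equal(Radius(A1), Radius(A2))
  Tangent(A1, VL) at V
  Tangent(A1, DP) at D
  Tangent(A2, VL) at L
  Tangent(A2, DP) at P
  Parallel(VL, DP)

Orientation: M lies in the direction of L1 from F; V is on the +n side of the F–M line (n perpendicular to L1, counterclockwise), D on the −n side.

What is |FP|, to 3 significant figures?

55.5

The slot axis is L1's direction at -45.3°, so u = (cos -45.3°, sin -45.3°) = (0.703, -0.711) and n = (−sin -45.3°, cos -45.3°) = (0.711, 0.703). F is at the origin and M lies 54.4 along u from F, so M = 54.4·u = (38.3, -38.7). Tangency of A1 to both parallel lines with radius 10.9 puts V and D at F ± 10.9·n: V = (7.75, 7.67), D = (-7.75, -7.67). Equal radii place L and P the same way about M: L = M + 10.9·n = (46.0, -31.0), P = M − 10.9·n = (30.5, -46.3). Then |FP| = |P − F| = 55.5.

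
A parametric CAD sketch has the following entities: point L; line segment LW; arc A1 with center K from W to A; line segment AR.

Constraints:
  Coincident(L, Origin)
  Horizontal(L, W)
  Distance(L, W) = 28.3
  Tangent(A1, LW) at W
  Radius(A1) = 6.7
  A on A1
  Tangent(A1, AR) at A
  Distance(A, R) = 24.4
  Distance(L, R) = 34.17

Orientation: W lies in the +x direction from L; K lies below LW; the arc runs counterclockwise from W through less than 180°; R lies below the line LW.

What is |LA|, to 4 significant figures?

22.39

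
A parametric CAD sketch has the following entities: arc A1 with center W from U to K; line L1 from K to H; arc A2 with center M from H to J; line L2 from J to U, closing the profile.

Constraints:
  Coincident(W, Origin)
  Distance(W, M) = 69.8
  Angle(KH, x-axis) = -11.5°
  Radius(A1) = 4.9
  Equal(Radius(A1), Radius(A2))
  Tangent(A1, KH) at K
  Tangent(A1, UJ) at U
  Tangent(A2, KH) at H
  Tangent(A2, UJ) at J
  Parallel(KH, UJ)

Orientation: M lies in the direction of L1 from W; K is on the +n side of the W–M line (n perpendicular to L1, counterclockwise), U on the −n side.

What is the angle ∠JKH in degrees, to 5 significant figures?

7.9922°

The slot axis is L1's direction at -11.5°, so u = (cos -11.5°, sin -11.5°) = (0.97992, -0.19937) and n = (−sin -11.5°, cos -11.5°) = (0.19937, 0.97992). W is at the origin and M lies 69.8 along u from W, so M = 69.8·u = (68.399, -13.916). Tangency of A1 to both parallel lines with radius 4.9 puts K and U at W ± 4.9·n: K = (0.97690, 4.8016), U = (-0.97690, -4.8016). Equal radii place H and J the same way about M: H = M + 4.9·n = (69.376, -9.1143), J = M − 4.9·n = (67.422, -18.718). Then cos ∠JKH = KJ·KH / (|KJ||KH|), giving 7.9922°.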